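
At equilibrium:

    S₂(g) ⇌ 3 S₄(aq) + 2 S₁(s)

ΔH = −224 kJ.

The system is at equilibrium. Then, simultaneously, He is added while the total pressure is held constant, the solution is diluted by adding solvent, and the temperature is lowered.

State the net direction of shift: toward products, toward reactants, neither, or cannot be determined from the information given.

Adding inert gas at constant total pressure expands the volume and lowers every reacting partial pressure. With Δn_gas = 0 − 1 = -1, Q moves away from K toward the side with fewer gas moles, so the system shifts toward the side with more gas moles — to the left.
Dilution lowers every aqueous concentration by the same factor. Δn_aq = 3 − 0 = +3, so the system shifts toward the side with more dissolved moles — to the right.
The forward reaction is exothermic. Lowering T favours the exothermic direction — shift to the right.
The individual effects push in opposite directions; without quantitative information the net direction cannot be determined.

cannot be determined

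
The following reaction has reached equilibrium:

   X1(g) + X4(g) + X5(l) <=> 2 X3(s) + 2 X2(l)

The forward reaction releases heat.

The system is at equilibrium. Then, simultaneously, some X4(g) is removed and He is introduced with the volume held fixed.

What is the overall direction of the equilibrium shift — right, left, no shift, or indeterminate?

Removing X4 (g), a reactant, drives the reaction to the left.
At constant volume, adding an inert gas leaves every reacting species' partial pressure unchanged, so Q is unchanged — no shift from this change.
Only the nonzero effect(s) matter; the net shift is to the left.

left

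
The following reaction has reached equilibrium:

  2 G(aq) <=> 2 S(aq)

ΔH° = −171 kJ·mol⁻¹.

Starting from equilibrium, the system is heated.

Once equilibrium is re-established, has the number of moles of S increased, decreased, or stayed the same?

decreases

The forward reaction is exothermic. Raising T favours the endothermic direction — shift to the left.
The net shift is to the left. S is a product, so its amount decreases.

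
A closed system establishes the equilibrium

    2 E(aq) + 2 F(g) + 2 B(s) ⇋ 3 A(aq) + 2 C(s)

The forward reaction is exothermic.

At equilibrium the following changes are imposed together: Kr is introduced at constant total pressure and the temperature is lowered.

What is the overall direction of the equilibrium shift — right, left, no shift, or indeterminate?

Adding inert gas at constant total pressure expands the volume and lowers every reacting partial pressure. With Δn_gas = 0 − 2 = -2, Q moves away from K toward the side with fewer gas moles, so the system shifts toward the side with more gas moles — to the left.
The forward reaction is exothermic. Lowering T favours the exothermic direction — shift to the right.
The individual effects push in opposite directions; without quantitative information the net direction cannot be determined.

cannot be determined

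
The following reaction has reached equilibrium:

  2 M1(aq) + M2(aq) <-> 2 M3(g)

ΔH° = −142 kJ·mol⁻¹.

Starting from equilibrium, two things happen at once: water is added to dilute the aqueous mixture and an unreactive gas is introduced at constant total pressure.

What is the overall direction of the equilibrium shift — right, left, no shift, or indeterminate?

cannot be determined

Dilution lowers every aqueous concentration by the same factor. Δn_aq = 0 − 3 = -3, so the system shifts toward the side with more dissolved moles — to the left.
Adding inert gas at constant total pressure expands the volume and lowers every reacting partial pressure. With Δn_gas = 2 − 0 = +2, Q moves away from K toward the side with fewer gas moles, so the system shifts toward the side with more gas moles — to the right.
The individual effects push in opposite directions; without quantitative information the net direction cannot be determined.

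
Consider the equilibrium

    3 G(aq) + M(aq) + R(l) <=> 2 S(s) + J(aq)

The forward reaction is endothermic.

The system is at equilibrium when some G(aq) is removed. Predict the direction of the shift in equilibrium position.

Removing G (aq), a reactant, drives the reaction to the left.

left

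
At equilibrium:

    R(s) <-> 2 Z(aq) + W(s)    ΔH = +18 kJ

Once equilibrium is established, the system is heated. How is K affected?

increases

K depends on temperature via the van 't Hoff relation. The forward reaction is endothermic, so raising T increases K.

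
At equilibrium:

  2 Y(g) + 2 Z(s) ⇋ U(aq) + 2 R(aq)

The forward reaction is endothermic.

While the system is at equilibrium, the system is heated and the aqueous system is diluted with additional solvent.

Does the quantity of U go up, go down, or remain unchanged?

The forward reaction is endothermic. Raising T favours the endothermic direction — shift to the right.
Dilution lowers every aqueous concentration by the same factor. Δn_aq = 3 − 0 = +3, so the system shifts toward the side with more dissolved moles — to the right.
The net shift is to the right. U is a product, so its amount increases.

increases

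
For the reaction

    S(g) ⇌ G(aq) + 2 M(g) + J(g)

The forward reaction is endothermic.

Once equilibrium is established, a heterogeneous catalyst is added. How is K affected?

unchanged

The equilibrium constant depends only on temperature. This perturbation changes neither the position of equilibrium nor K.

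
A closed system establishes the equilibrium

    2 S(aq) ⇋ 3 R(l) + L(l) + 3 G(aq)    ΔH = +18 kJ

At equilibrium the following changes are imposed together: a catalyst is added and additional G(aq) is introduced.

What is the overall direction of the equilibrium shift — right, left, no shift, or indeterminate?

left

A catalyst speeds both forward and reverse rates equally; it changes neither Q nor K — no shift from this change.
Adding G (aq), a product, drives the reaction to the left.
Only the nonzero effect(s) matter; the net shift is to the left.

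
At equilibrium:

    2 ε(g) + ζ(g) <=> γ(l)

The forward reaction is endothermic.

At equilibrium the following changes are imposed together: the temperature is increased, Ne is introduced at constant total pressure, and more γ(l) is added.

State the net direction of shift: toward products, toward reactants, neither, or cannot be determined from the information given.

The forward reaction is endothermic. Raising T favours the endothermic direction — shift to the right.
Adding inert gas at constant total pressure expands the volume and lowers every reacting partial pressure. With Δn_gas = 0 − 3 = -3, Q moves away from K toward the side with fewer gas moles, so the system shifts toward the side with more gas moles — to the left.
γ is a pure liquid; its activity is 1 regardless of amount, so Q is unaffected — no shift from this change.
The individual effects push in opposite directions; without quantitative information the net direction cannot be determined.

cannot be determined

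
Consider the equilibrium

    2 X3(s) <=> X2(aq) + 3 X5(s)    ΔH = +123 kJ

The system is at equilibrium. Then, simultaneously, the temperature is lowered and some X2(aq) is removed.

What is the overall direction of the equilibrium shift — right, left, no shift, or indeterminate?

cannot be determined

The forward reaction is endothermic. Lowering T favours the exothermic direction — shift to the left.
Removing X2 (aq), a product, drives the reaction to the right.
The individual effects push in opposite directions; without quantitative information the net direction cannot be determined.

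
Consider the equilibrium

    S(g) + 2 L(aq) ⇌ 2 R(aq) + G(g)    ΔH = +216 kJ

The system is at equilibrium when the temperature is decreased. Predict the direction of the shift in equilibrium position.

The forward reaction is endothermic. Lowering T favours the exothermic direction — shift to the left.

left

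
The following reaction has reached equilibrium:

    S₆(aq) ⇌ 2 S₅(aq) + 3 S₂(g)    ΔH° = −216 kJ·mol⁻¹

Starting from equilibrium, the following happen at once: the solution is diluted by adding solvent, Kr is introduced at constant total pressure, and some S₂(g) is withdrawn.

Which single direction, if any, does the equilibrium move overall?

Dilution lowers every aqueous concentration by the same factor. Δn_aq = 2 − 1 = +1, so the system shifts toward the side with more dissolved moles — to the right.
Adding inert gas at constant total pressure expands the volume and lowers every reacting partial pressure. With Δn_gas = 3 − 0 = +3, Q moves away from K toward the side with fewer gas moles, so the system shifts toward the side with more gas moles — to the right.
Removing S₂ (g), a product, drives the reaction to the right.
All effects act in the same direction — net shift to the right.

right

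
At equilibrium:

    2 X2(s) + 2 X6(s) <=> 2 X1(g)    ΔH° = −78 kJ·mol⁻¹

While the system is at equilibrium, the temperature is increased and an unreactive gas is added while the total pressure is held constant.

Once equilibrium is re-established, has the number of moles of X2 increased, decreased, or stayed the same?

The forward reaction is exothermic. Raising T favours the endothermic direction — shift to the left.
Adding inert gas at constant total pressure expands the volume and lowers every reacting partial pressure. With Δn_gas = 2 − 0 = +2, Q moves away from K toward the side with fewer gas moles, so the system shifts toward the side with more gas moles — to the right.
The two effects oppose each other, so the net shift — and hence the change in X2 — cannot be determined from the given information.

cannot be determined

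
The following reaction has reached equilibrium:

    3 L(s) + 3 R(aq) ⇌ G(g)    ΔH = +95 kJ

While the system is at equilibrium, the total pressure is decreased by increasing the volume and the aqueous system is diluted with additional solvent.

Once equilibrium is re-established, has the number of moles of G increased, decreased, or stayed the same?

Gas moles: reactants 0, products 1 (Δn_gas = +1). Expansion shifts the system toward the side with more moles of gas — to the right.
Dilution lowers every aqueous concentration by the same factor. Δn_aq = 0 − 3 = -3, so the system shifts toward the side with more dissolved moles — to the left.
The two effects oppose each other, so the net shift — and hence the change in G — cannot be determined from the given information.

cannot be determined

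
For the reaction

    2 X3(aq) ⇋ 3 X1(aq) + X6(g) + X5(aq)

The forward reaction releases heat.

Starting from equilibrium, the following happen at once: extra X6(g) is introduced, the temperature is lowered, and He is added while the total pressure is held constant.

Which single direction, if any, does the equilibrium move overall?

Adding X6 (g), a product, drives the reaction to the left.
The forward reaction is exothermic. Lowering T favours the exothermic direction — shift to the right.
Adding inert gas at constant total pressure expands the volume and lowers every reacting partial pressure. With Δn_gas = 1 − 0 = +1, Q moves away from K toward the side with fewer gas moles, so the system shifts toward the side with more gas moles — to the right.
The individual effects push in opposite directions; without quantitative information the net direction cannot be determined.

cannot be determined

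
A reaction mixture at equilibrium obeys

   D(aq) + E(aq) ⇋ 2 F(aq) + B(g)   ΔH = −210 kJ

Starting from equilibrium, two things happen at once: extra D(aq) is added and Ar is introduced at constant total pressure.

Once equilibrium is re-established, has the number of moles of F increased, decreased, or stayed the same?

Adding D (aq), a reactant, drives the reaction to the right.
Adding inert gas at constant total pressure expands the volume and lowers every reacting partial pressure. With Δn_gas = 1 − 0 = +1, Q moves away from K toward the side with fewer gas moles, so the system shifts toward the side with more gas moles — to the right.
The net shift is to the right. F is a product, so its amount increases.

increases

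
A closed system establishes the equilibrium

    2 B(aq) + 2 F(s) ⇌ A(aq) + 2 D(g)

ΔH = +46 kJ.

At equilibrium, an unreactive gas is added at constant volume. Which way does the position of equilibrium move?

At constant volume, adding an inert gas leaves every reacting species' partial pressure unchanged, so Q is unchanged — no shift from this change.

no shift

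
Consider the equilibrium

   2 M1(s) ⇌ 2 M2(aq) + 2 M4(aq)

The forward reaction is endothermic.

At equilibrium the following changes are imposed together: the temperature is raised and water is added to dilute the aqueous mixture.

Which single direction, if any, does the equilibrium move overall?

The forward reaction is endothermic. Raising T favours the endothermic direction — shift to the right.
Dilution lowers every aqueous concentration by the same factor. Δn_aq = 4 − 0 = +4, so the system shifts toward the side with more dissolved moles — to the right.
All effects act in the same direction — net shift to the right.

right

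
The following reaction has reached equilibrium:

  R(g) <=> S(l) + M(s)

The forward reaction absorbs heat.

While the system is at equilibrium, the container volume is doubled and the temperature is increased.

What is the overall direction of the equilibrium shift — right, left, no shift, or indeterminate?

Gas moles: reactants 1, products 0 (Δn_gas = -1). Expansion shifts the system toward the side with more moles of gas — to the left.
The forward reaction is endothermic. Raising T favours the endothermic direction — shift to the right.
The individual effects push in opposite directions; without quantitative information the net direction cannot be determined.

cannot be determined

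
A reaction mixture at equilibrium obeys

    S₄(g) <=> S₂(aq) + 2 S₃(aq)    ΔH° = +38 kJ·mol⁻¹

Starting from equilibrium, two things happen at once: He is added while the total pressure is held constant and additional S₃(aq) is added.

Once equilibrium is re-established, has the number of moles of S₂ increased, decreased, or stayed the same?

Adding inert gas at constant total pressure expands the volume and lowers every reacting partial pressure. With Δn_gas = 0 − 1 = -1, Q moves away from K toward the side with fewer gas moles, so the system shifts toward the side with more gas moles — to the left.
Adding S₃ (aq), a product, drives the reaction to the left.
The net shift is to the left. S₂ is a product, so its amount decreases.

decreases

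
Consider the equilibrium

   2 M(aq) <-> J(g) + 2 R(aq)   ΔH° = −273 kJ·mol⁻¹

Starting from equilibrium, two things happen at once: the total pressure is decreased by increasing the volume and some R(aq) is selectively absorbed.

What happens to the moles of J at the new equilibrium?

Gas moles: reactants 0, products 1 (Δn_gas = +1). Expansion shifts the system toward the side with more moles of gas — to the right.
Removing R (aq), a product, drives the reaction to the right.
The net shift is to the right. J is a product, so its amount increases.

increases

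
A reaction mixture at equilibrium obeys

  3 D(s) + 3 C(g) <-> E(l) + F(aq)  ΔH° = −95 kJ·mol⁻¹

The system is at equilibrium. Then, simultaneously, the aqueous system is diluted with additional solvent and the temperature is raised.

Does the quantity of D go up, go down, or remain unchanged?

Dilution lowers every aqueous concentration by the same factor. Δn_aq = 1 − 0 = +1, so the system shifts toward the side with more dissolved moles — to the right.
The forward reaction is exothermic. Raising T favours the endothermic direction — shift to the left.
The two effects oppose each other, so the net shift — and hence the change in D — cannot be determined from the given information.

cannot be determined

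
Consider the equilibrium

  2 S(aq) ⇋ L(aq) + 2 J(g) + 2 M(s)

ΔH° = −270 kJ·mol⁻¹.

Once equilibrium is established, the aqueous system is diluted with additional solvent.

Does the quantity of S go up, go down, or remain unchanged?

increases

Dilution lowers every aqueous concentration by the same factor. Δn_aq = 1 − 2 = -1, so the system shifts toward the side with more dissolved moles — to the left.
The net shift is to the left. S is a reactant, so its amount increases.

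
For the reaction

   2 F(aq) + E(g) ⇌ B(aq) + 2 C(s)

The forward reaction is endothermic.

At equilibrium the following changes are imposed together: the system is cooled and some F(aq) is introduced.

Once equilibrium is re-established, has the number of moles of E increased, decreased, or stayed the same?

cannot be determined

The forward reaction is endothermic. Lowering T favours the exothermic direction — shift to the left.
Adding F (aq), a reactant, drives the reaction to the right.
The two effects oppose each other, so the net shift — and hence the change in E — cannot be determined from the given information.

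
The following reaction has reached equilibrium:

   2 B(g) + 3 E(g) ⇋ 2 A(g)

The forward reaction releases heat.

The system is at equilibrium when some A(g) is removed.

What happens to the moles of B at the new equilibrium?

Removing A (g), a product, drives the reaction to the right.
The net shift is to the right. B is a reactant, so its amount decreases.

decreases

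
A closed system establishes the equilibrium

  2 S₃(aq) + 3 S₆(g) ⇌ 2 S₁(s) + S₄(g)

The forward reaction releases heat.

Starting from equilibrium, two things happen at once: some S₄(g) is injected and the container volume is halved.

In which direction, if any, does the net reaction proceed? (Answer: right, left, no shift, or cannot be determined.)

cannot be determined

Adding S₄ (g), a product, drives the reaction to the left.
Gas moles: reactants 3, products 1 (Δn_gas = -2). Compression shifts the system toward the side with fewer moles of gas — to the right.
The individual effects push in opposite directions; without quantitative information the net direction cannot be determined.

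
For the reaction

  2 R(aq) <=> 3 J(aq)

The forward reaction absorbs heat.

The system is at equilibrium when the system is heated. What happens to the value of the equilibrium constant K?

increases

K depends on temperature via the van 't Hoff relation. The forward reaction is endothermic, so raising T increases K.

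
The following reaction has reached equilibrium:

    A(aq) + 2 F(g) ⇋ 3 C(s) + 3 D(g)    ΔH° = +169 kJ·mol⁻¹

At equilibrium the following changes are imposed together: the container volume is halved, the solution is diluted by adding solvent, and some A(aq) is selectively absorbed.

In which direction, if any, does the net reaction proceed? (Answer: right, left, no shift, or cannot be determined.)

left

Gas moles: reactants 2, products 3 (Δn_gas = +1). Compression shifts the system toward the side with fewer moles of gas — to the left.
Dilution lowers every aqueous concentration by the same factor. Δn_aq = 0 − 1 = -1, so the system shifts toward the side with more dissolved moles — to the left.
Removing A (aq), a reactant, drives the reaction to the left.
All effects act in the same direction — net shift to the left.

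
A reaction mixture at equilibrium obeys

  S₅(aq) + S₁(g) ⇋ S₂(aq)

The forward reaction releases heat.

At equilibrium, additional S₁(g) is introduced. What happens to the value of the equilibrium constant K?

The equilibrium constant depends only on temperature. This perturbation may move the position of equilibrium, but since T is unchanged, K itself is unchanged.

unchanged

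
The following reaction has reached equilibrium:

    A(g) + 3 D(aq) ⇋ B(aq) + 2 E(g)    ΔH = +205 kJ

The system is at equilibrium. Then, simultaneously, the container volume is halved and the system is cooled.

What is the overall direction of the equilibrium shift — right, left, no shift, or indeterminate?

left

Gas moles: reactants 1, products 2 (Δn_gas = +1). Compression shifts the system toward the side with fewer moles of gas — to the left.
The forward reaction is endothermic. Lowering T favours the exothermic direction — shift to the left.
All effects act in the same direction — net shift to the left.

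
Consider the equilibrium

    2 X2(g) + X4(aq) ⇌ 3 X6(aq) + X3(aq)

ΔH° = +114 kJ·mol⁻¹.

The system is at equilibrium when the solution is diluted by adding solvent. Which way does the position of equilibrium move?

right

Dilution lowers every aqueous concentration by the same factor. Δn_aq = 4 − 1 = +3, so the system shifts toward the side with more dissolved moles — to the right.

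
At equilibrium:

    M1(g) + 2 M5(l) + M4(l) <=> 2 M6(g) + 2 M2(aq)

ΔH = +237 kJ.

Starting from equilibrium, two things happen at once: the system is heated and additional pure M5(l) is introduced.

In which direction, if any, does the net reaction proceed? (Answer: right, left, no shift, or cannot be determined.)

right

The forward reaction is endothermic. Raising T favours the endothermic direction — shift to the right.
M5 is a pure liquid; its activity is 1 regardless of amount, so Q is unaffected — no shift from this change.
Only the nonzero effect(s) matter; the net shift is to the right.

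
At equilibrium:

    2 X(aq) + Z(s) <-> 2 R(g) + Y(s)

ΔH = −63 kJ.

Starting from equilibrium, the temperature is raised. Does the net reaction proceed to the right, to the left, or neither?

The forward reaction is exothermic. Raising T favours the endothermic direction — shift to the left.

left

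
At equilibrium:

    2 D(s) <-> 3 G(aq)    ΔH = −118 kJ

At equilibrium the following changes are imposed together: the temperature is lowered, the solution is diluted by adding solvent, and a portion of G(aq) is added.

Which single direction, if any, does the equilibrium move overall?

cannot be determined

The forward reaction is exothermic. Lowering T favours the exothermic direction — shift to the right.
Dilution lowers every aqueous concentration by the same factor. Δn_aq = 3 − 0 = +3, so the system shifts toward the side with more dissolved moles — to the right.
Adding G (aq), a product, drives the reaction to the left.
The individual effects push in opposite directions; without quantitative information the net direction cannot be determined.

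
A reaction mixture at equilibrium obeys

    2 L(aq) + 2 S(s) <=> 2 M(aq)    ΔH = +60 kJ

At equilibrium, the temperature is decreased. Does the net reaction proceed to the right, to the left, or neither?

left

The forward reaction is endothermic. Lowering T favours the exothermic direction — shift to the left.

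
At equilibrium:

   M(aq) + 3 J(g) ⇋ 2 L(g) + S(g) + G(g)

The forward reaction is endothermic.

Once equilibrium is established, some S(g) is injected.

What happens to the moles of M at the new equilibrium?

Adding S (g), a product, drives the reaction to the left.
The net shift is to the left. M is a reactant, so its amount increases.

increases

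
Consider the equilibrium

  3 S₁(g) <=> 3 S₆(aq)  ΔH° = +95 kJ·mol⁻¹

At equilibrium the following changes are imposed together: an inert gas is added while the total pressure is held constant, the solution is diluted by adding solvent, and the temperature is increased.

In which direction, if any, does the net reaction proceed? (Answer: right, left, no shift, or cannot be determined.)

cannot be determined

Adding inert gas at constant total pressure expands the volume and lowers every reacting partial pressure. With Δn_gas = 0 − 3 = -3, Q moves away from K toward the side with fewer gas moles, so the system shifts toward the side with more gas moles — to the left.
Dilution lowers every aqueous concentration by the same factor. Δn_aq = 3 − 0 = +3, so the system shifts toward the side with more dissolved moles — to the right.
The forward reaction is endothermic. Raising T favours the endothermic direction — shift to the right.
The individual effects push in opposite directions; without quantitative information the net direction cannot be determined.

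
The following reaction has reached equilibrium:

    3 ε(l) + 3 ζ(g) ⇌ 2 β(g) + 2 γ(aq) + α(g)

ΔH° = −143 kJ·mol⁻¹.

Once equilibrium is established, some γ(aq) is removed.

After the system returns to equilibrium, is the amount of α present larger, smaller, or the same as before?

increases

Removing γ (aq), a product, drives the reaction to the right.
The net shift is to the right. α is a product, so its amount increases.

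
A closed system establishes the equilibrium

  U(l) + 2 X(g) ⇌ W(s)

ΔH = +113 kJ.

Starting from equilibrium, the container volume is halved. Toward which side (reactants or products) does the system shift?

Gas moles: reactants 2, products 0 (Δn_gas = -2). Compression shifts the system toward the side with fewer moles of gas — to the right.

right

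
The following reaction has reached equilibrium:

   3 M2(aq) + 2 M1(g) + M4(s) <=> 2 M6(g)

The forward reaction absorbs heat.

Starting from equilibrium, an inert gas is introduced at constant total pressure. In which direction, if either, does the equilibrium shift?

Adding inert gas at constant total pressure expands the volume, scaling every reacting partial pressure by the same factor. Δn_gas = 2 − 2 = 0, so Q is unchanged — no shift.

no shift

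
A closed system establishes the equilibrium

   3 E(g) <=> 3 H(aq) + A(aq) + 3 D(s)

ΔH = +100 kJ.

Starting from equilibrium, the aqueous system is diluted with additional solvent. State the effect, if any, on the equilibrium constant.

The equilibrium constant depends only on temperature. This perturbation may move the position of equilibrium, but since T is unchanged, K itself is unchanged.

unchanged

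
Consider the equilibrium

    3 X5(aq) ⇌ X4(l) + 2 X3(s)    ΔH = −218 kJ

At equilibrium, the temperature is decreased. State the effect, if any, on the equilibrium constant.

K depends on temperature via the van 't Hoff relation. The forward reaction is exothermic, so lowering T increases K.

increases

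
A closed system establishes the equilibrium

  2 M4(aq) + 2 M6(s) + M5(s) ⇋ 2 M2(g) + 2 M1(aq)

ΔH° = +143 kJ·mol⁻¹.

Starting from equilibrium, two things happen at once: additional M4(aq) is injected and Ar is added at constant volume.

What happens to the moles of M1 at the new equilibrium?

increases

Adding M4 (aq), a reactant, drives the reaction to the right.
At constant volume, adding an inert gas leaves every reacting species' partial pressure unchanged, so Q is unchanged — no shift from this change.
The net shift is to the right. M1 is a product, so its amount increases.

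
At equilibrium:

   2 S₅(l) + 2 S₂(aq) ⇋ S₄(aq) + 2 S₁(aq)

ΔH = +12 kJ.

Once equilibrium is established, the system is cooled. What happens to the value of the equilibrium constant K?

decreases

K depends on temperature via the van 't Hoff relation. The forward reaction is endothermic, so lowering T decreases K.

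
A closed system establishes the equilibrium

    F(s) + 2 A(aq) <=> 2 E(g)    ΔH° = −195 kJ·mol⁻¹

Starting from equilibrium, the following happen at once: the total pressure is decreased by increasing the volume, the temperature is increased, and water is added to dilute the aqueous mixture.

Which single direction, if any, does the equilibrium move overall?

Gas moles: reactants 0, products 2 (Δn_gas = +2). Expansion shifts the system toward the side with more moles of gas — to the right.
The forward reaction is exothermic. Raising T favours the endothermic direction — shift to the left.
Dilution lowers every aqueous concentration by the same factor. Δn_aq = 0 − 2 = -2, so the system shifts toward the side with more dissolved moles — to the left.
The individual effects push in opposite directions; without quantitative information the net direction cannot be determined.

cannot be determined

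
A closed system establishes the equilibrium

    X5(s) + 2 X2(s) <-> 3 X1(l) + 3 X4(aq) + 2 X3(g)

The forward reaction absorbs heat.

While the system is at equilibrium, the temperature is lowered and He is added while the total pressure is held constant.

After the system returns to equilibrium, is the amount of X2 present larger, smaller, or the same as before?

The forward reaction is endothermic. Lowering T favours the exothermic direction — shift to the left.
Adding inert gas at constant total pressure expands the volume and lowers every reacting partial pressure. With Δn_gas = 2 − 0 = +2, Q moves away from K toward the side with fewer gas moles, so the system shifts toward the side with more gas moles — to the right.
The two effects oppose each other, so the net shift — and hence the change in X2 — cannot be determined from the given information.

cannot be determined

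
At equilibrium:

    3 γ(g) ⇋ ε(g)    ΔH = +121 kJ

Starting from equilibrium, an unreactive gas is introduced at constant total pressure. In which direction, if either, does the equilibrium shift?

left

Adding inert gas at constant total pressure expands the volume and lowers every reacting partial pressure. With Δn_gas = 1 − 3 = -2, Q moves away from K toward the side with fewer gas moles, so the system shifts toward the side with more gas moles — to the left.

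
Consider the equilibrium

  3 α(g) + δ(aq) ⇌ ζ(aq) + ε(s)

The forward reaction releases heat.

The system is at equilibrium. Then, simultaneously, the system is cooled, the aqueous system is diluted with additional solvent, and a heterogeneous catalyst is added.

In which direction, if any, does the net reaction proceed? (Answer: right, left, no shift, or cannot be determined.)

right

The forward reaction is exothermic. Lowering T favours the exothermic direction — shift to the right.
Dilution scales every aqueous concentration by the same factor. Δn_aq = 1 − 1 = 0, so Q is unchanged — no shift.
A catalyst speeds both forward and reverse rates equally; it changes neither Q nor K — no shift from this change.
Only the nonzero effect(s) matter; the net shift is to the right.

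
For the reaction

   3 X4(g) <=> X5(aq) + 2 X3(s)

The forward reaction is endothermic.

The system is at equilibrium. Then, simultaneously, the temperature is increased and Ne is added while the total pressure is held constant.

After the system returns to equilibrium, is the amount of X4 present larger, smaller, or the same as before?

cannot be determined

The forward reaction is endothermic. Raising T favours the endothermic direction — shift to the right.
Adding inert gas at constant total pressure expands the volume and lowers every reacting partial pressure. With Δn_gas = 0 − 3 = -3, Q moves away from K toward the side with fewer gas moles, so the system shifts toward the side with more gas moles — to the left.
The two effects oppose each other, so the net shift — and hence the change in X4 — cannot be determined from the given information.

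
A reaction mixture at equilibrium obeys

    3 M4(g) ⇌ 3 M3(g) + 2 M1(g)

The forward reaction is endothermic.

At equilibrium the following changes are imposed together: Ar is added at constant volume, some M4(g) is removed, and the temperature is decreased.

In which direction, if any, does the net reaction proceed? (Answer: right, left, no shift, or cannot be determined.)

At constant volume, adding an inert gas leaves every reacting species' partial pressure unchanged, so Q is unchanged — no shift from this change.
Removing M4 (g), a reactant, drives the reaction to the left.
The forward reaction is endothermic. Lowering T favours the exothermic direction — shift to the left.
Only the nonzero effect(s) matter; the net shift is to the left.

left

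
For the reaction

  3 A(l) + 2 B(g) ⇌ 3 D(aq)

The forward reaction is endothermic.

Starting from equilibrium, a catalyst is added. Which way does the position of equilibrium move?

no shift

A catalyst speeds both forward and reverse rates equally; it changes neither Q nor K — no shift from this change.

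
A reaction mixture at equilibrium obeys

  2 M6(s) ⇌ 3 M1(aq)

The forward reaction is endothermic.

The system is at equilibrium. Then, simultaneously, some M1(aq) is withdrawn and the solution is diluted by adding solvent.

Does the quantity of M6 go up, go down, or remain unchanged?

decreases

Removing M1 (aq), a product, drives the reaction to the right.
Dilution lowers every aqueous concentration by the same factor. Δn_aq = 3 − 0 = +3, so the system shifts toward the side with more dissolved moles — to the right.
The net shift is to the right. M6 is a reactant, so its amount decreases.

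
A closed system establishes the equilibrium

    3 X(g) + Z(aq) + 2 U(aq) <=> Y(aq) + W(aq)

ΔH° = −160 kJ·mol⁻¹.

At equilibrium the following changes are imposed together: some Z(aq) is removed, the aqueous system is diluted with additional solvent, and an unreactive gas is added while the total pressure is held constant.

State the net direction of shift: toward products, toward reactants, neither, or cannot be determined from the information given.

left

Removing Z (aq), a reactant, drives the reaction to the left.
Dilution lowers every aqueous concentration by the same factor. Δn_aq = 2 − 3 = -1, so the system shifts toward the side with more dissolved moles — to the left.
Adding inert gas at constant total pressure expands the volume and lowers every reacting partial pressure. With Δn_gas = 0 − 3 = -3, Q moves away from K toward the side with fewer gas moles, so the system shifts toward the side with more gas moles — to the left.
All effects act in the same direction — net shift to the left.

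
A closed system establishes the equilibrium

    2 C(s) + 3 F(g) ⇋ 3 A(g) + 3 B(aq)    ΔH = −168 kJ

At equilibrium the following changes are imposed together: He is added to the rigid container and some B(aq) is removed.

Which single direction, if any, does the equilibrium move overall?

right

At constant volume, adding an inert gas leaves every reacting species' partial pressure unchanged, so Q is unchanged — no shift from this change.
Removing B (aq), a product, drives the reaction to the right.
Only the nonzero effect(s) matter; the net shift is to the right.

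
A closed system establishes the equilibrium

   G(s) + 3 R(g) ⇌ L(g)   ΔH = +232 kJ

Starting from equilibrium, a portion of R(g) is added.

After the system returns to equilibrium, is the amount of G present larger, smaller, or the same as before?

decreases

Adding R (g), a reactant, drives the reaction to the right.
The net shift is to the right. G is a reactant, so its amount decreases.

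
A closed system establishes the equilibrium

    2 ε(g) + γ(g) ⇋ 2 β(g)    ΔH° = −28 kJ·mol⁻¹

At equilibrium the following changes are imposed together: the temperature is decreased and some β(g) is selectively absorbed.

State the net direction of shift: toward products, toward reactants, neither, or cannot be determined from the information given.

right

The forward reaction is exothermic. Lowering T favours the exothermic direction — shift to the right.
Removing β (g), a product, drives the reaction to the right.
All effects act in the same direction — net shift to the right.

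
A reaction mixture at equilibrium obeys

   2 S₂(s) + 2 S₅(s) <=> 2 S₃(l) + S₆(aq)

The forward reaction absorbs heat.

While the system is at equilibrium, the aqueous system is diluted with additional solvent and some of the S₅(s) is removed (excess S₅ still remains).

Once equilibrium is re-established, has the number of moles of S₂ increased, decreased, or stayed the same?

decreases

Dilution lowers every aqueous concentration by the same factor. Δn_aq = 1 − 0 = +1, so the system shifts toward the side with more dissolved moles — to the right.
S₅ is a pure solid; its activity is 1 regardless of amount, so Q is unaffected — no shift from this change.
The net shift is to the right. S₂ is a reactant, so its amount decreases.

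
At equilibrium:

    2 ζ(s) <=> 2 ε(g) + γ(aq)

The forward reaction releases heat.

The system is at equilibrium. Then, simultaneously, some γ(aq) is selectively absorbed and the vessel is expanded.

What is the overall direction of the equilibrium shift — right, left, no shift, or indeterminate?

Removing γ (aq), a product, drives the reaction to the right.
Gas moles: reactants 0, products 2 (Δn_gas = +2). Expansion shifts the system toward the side with more moles of gas — to the right.
All effects act in the same direction — net shift to the right.

right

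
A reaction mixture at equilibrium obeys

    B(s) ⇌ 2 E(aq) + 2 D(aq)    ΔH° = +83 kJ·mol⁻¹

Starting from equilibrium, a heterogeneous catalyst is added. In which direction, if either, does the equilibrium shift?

no shift

A catalyst speeds both forward and reverse rates equally; it changes neither Q nor K — no shift from this change.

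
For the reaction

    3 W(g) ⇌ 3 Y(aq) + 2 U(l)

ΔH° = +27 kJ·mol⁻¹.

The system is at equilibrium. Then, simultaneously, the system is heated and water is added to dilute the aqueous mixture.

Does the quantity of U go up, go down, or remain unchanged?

increases

The forward reaction is endothermic. Raising T favours the endothermic direction — shift to the right.
Dilution lowers every aqueous concentration by the same factor. Δn_aq = 3 − 0 = +3, so the system shifts toward the side with more dissolved moles — to the right.
The net shift is to the right. U is a product, so its amount increases.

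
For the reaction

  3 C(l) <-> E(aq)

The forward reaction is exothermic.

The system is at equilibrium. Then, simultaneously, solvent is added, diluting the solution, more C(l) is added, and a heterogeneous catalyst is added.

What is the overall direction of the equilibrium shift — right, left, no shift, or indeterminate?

Dilution lowers every aqueous concentration by the same factor. Δn_aq = 1 − 0 = +1, so the system shifts toward the side with more dissolved moles — to the right.
C is a pure liquid; its activity is 1 regardless of amount, so Q is unaffected — no shift from this change.
A catalyst speeds both forward and reverse rates equally; it changes neither Q nor K — no shift from this change.
Only the nonzero effect(s) matter; the net shift is to the right.

right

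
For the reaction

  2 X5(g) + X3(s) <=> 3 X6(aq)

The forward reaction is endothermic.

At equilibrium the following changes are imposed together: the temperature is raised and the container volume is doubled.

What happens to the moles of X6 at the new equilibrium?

The forward reaction is endothermic. Raising T favours the endothermic direction — shift to the right.
Gas moles: reactants 2, products 0 (Δn_gas = -2). Expansion shifts the system toward the side with more moles of gas — to the left.
The two effects oppose each other, so the net shift — and hence the change in X6 — cannot be determined from the given information.

cannot be determined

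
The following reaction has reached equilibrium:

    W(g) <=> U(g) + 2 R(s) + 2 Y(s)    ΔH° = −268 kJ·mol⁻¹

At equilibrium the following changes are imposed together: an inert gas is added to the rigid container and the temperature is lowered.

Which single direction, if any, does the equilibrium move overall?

At constant volume, adding an inert gas leaves every reacting species' partial pressure unchanged, so Q is unchanged — no shift from this change.
The forward reaction is exothermic. Lowering T favours the exothermic direction — shift to the right.
Only the nonzero effect(s) matter; the net shift is to the right.

right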